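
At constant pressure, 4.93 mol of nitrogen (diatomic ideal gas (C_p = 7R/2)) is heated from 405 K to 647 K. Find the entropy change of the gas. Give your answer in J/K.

At constant pressure, ΔS = nC_p ln(T₂/T₁) with C_p = 7R/2 = 29.1 J mol⁻¹ K⁻¹.
ΔS = 4.93 × 29.1 × ln(647/405) = 67.2 J/K.

ΔS = 67.2 J/K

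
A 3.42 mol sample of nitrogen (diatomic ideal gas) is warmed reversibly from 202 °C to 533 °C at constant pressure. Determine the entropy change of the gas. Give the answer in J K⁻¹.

ΔS = 52.6 J/K

In kelvin: T₁ = 475.15 K, T₂ = 806.15 K. At constant pressure, ΔS = nC_p ln(T₂/T₁) with C_p = 7R/2 = 29.1 J mol⁻¹ K⁻¹.
ΔS = 3.42 × 29.1 × ln(806.15/475.15) = 52.6 J/K.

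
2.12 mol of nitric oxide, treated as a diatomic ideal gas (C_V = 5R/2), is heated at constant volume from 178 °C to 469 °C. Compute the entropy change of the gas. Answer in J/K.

ΔS = 21.9 J/K

In kelvin: T₁ = 451.15 K, T₂ = 742.15 K. At constant volume, ΔS = nC_V ln(T₂/T₁) with C_V = 5R/2 = 20.79 J mol⁻¹ K⁻¹.
ΔS = 2.12 × 20.79 × ln(742.15/451.15) = 21.9 J/K.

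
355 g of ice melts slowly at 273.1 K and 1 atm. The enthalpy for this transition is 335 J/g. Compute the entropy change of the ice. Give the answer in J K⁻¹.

Heat absorbed by the substance: Q = mL = 355 × 335 = 118925 J.
At constant T, ΔS = Q_rev/T = 118925 / 273.1 = 435 J/K.

ΔS = 435 J/K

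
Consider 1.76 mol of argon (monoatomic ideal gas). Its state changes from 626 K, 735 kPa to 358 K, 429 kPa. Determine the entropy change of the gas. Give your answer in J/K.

ΔS = nC_p ln(T₂/T₁) − nR ln(P₂/P₁), with C_p = 5R/2 = 20.79 J mol⁻¹ K⁻¹ for a monoatomic ideal gas.
ΔS = 1.76 × [20.79 × ln(358/626) − 8.314 × ln(429/735)] = -12.6 J/K.

ΔS = -12.6 J/K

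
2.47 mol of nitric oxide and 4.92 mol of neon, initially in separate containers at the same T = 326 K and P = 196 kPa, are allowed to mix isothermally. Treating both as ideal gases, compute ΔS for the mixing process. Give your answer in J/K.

ΔS_mix = 39.1 J/K

Mole fractions: x_A = 2.47/7.39 = 0.334, x_B = 0.666.
ΔS_mix = −R(n_A ln x_A + n_B ln x_B) = −8.314 × (2.47 ln 0.334 + 4.92 ln 0.666) = 39.1 J/K.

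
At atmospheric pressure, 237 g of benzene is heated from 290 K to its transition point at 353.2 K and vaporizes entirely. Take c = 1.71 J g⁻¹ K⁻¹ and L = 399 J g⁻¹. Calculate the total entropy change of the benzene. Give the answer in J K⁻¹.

Warming step: ΔS₁ = m c ln(T_tr/T_i) = 237 × 1.71 × ln(353.2/290) = 79.9 J/K.
Phase change: ΔS₂ = +mL/T_tr = 237 × 399 / 353.2 = 267.7 J/K.
ΔS_total = (79.9) + (267.7) = 348 J/K.

ΔS = 348 J/K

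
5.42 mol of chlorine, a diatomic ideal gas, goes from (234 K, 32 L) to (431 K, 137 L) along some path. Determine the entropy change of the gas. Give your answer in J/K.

Entropy is a state function: ΔS = nC_V ln(T₂/T₁) + nR ln(V₂/V₁), with C_V = 5R/2 = 20.79 J mol⁻¹ K⁻¹ for a diatomic ideal gas.
ΔS = 5.42 × [20.79 × ln(431/234) + 8.314 × ln(137/32)] = 134 J/K.

ΔS = 134 J/K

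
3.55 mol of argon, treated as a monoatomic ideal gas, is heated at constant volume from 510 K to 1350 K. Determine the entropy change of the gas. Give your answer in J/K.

ΔS = 43.1 J/K

At constant volume, ΔS = nC_V ln(T₂/T₁) with C_V = 3R/2 = 12.47 J mol⁻¹ K⁻¹.
ΔS = 3.55 × 12.47 × ln(1350/510) = 43.1 J/K.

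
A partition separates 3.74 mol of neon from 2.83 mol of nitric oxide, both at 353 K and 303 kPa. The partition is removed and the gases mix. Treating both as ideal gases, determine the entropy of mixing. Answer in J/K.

Mole fractions: x_A = 3.74/6.57 = 0.569, x_B = 0.431.
ΔS_mix = −R(n_A ln x_A + n_B ln x_B) = −8.314 × (3.74 ln 0.569 + 2.83 ln 0.431) = 37.3 J/K.

ΔS_mix = 37.3 J/K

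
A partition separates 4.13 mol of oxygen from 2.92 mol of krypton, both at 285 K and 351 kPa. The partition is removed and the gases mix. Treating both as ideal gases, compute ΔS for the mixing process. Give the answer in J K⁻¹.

ΔS_mix = 39.8 J/K

Mole fractions: x_A = 4.13/7.05 = 0.586, x_B = 0.414.
ΔS_mix = −R(n_A ln x_A + n_B ln x_B) = −8.314 × (4.13 ln 0.586 + 2.92 ln 0.414) = 39.8 J/K.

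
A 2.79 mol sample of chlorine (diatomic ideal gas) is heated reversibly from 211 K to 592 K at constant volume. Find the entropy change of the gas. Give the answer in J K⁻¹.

At constant volume, ΔS = nC_V ln(T₂/T₁) with C_V = 5R/2 = 20.79 J mol⁻¹ K⁻¹.
ΔS = 2.79 × 20.79 × ln(592/211) = 59.8 J/K.

ΔS = 59.8 J/K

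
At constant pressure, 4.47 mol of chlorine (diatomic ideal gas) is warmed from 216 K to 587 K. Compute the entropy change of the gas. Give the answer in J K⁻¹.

At constant pressure, ΔS = nC_p ln(T₂/T₁) with C_p = 7R/2 = 29.1 J mol⁻¹ K⁻¹.
ΔS = 4.47 × 29.1 × ln(587/216) = 130 J/K.

ΔS = 130 J/K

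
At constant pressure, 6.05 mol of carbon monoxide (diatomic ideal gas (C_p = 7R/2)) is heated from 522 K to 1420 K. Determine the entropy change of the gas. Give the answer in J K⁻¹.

At constant pressure, ΔS = nC_p ln(T₂/T₁) with C_p = 7R/2 = 29.1 J mol⁻¹ K⁻¹.
ΔS = 6.05 × 29.1 × ln(1420/522) = 176 J/K.

ΔS = 176 J/K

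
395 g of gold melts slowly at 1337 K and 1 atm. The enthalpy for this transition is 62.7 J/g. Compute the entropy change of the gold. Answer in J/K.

ΔS = 18.5 J/K

Heat absorbed by the substance: Q = mL = 395 × 62.7 = 24766.5 J.
At constant T, ΔS = Q_rev/T = 24766.5 / 1337 = 18.5 J/K.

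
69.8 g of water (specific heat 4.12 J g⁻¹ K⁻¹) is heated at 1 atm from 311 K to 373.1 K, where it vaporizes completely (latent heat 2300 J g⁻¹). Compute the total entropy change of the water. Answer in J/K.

ΔS = 483 J/K

Warming step: ΔS₁ = m c ln(T_tr/T_i) = 69.8 × 4.12 × ln(373.1/311) = 52.35 J/K.
Phase change: ΔS₂ = +mL/T_tr = 69.8 × 2300 / 373.1 = 430.3 J/K.
ΔS_total = (52.35) + (430.3) = 483 J/K.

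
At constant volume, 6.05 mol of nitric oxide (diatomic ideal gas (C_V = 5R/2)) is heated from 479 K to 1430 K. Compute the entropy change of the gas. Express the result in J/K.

ΔS = 138 J/K

At constant volume, ΔS = nC_V ln(T₂/T₁) with C_V = 5R/2 = 20.79 J mol⁻¹ K⁻¹.
ΔS = 6.05 × 20.79 × ln(1430/479) = 138 J/K.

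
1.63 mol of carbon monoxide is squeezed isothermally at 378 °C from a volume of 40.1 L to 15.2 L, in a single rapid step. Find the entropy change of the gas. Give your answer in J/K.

Entropy is a state function, so ΔS_gas depends only on the end states.
For an isothermal ideal gas ΔS_gas = nR ln(V₂/V₁) = 1.63 × 8.314 × ln(15.2/40.1) = -13.1 J/K.

ΔS_gas = -13.1 J/K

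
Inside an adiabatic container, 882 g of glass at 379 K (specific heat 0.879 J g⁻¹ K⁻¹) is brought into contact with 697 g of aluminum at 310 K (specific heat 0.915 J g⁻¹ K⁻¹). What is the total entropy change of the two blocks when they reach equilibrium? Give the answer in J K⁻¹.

ΔS_total = 7.01 J/K

Energy balance: T_f = (m₁c₁T₁ + m₂c₂T₂)/(m₁c₁ + m₂c₂) = 347.86 K.
ΔS₁ = m₁c₁ ln(T_f/T₁) = 775.278 × ln(347.86/379) = -66.47 J/K.
ΔS₂ = m₂c₂ ln(T_f/T₂) = 637.755 × ln(347.86/310) = 73.48 J/K.
ΔS_total = -66.47 + 73.48 = 7.01 J/K.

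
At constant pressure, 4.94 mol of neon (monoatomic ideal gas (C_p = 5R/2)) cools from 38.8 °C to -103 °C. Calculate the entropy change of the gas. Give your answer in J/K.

In kelvin: T₁ = 311.95 K, T₂ = 170.15 K. At constant pressure, ΔS = nC_p ln(T₂/T₁) with C_p = 5R/2 = 20.79 J mol⁻¹ K⁻¹.
ΔS = 4.94 × 20.79 × ln(170.15/311.95) = -62.2 J/K.

ΔS = -62.2 J/K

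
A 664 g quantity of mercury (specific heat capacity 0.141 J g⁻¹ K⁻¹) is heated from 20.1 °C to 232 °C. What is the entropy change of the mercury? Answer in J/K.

In kelvin: T₁ = 293.25 K, T₂ = 505.15 K. ΔS = ∫dQ_rev/T = m c ln(T₂/T₁) = 664 × 0.141 × ln(505.15/293.25) = 50.9 J/K.

ΔS = 50.9 J/K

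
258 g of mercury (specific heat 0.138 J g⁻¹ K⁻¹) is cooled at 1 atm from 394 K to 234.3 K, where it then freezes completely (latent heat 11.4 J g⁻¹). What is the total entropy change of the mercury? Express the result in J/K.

ΔS = -31.1 J/K

Cooling step: ΔS₁ = m c ln(T_tr/T_i) = 258 × 0.138 × ln(234.3/394) = -18.51 J/K.
Phase change: ΔS₂ = −mL/T_tr = −258 × 11.4 / 234.3 = -12.55 J/K.
ΔS_total = (-18.51) + (-12.55) = -31.1 J/K.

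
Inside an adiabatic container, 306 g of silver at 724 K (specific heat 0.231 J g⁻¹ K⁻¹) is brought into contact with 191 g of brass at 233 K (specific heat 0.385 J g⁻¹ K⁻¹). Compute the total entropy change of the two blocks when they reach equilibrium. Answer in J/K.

ΔS_total = 22.2 J/K

Energy balance: T_f = (m₁c₁T₁ + m₂c₂T₂)/(m₁c₁ + m₂c₂) = 473.65 K.
ΔS₁ = m₁c₁ ln(T_f/T₁) = 70.686 × ln(473.65/724) = -29.99 J/K.
ΔS₂ = m₂c₂ ln(T_f/T₂) = 73.535 × ln(473.65/233) = 52.17 J/K.
ΔS_total = -29.99 + 52.17 = 22.2 J/K.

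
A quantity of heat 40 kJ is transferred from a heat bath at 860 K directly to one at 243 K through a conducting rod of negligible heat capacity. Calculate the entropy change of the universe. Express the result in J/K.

ΔS_hot = −Q/T_H = −40000/860 = -46.51 J/K and ΔS_cold = +Q/T_C = 40000/243 = 164.6 J/K.
ΔS_total = -46.51 + 164.6 = 118 J/K, positive as the second law requires.

ΔS_total = 118 J/K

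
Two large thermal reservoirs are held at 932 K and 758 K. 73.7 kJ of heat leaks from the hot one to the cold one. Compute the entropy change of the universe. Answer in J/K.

ΔS_total = 18.2 J/K

ΔS_hot = −Q/T_H = −73700/932 = -79.08 J/K and ΔS_cold = +Q/T_C = 73700/758 = 97.23 J/K.
ΔS_total = -79.08 + 97.23 = 18.2 J/K, positive as the second law requires.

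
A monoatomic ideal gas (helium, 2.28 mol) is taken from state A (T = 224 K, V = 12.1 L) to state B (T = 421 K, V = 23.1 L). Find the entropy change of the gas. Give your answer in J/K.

Entropy is a state function: ΔS = nC_V ln(T₂/T₁) + nR ln(V₂/V₁), with C_V = 3R/2 = 12.47 J mol⁻¹ K⁻¹ for a monoatomic ideal gas.
ΔS = 2.28 × [12.47 × ln(421/224) + 8.314 × ln(23.1/12.1)] = 30.2 J/K.

ΔS = 30.2 J/K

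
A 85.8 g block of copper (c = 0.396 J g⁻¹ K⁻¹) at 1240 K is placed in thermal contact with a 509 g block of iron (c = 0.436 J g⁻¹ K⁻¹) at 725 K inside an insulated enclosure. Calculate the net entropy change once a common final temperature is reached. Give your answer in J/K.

Energy balance: T_f = (m₁c₁T₁ + m₂c₂T₂)/(m₁c₁ + m₂c₂) = 793.38 K.
ΔS₁ = m₁c₁ ln(T_f/T₁) = 33.9768 × ln(793.38/1240) = -15.17 J/K.
ΔS₂ = m₂c₂ ln(T_f/T₂) = 221.924 × ln(793.38/725) = 20 J/K.
ΔS_total = -15.17 + 20 = 4.83 J/K.

ΔS_total = 4.83 J/K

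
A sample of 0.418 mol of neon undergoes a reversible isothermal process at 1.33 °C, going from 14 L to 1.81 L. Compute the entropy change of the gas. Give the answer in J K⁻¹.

For an isothermal ideal gas ΔS_gas = nR ln(V₂/V₁) = 0.418 × 8.314 × ln(1.81/14) = -7.11 J/K.

ΔS_gas = -7.11 J/K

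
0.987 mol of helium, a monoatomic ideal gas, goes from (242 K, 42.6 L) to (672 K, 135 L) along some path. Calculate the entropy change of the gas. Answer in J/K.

Entropy is a state function: ΔS = nC_V ln(T₂/T₁) + nR ln(V₂/V₁), with C_V = 3R/2 = 12.47 J mol⁻¹ K⁻¹ for a monoatomic ideal gas.
ΔS = 0.987 × [12.47 × ln(672/242) + 8.314 × ln(135/42.6)] = 22 J/K.

ΔS = 22 J/K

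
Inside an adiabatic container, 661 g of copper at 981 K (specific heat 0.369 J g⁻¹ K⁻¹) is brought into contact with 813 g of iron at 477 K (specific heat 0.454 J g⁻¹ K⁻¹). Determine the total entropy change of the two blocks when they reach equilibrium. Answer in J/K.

Energy balance: T_f = (m₁c₁T₁ + m₂c₂T₂)/(m₁c₁ + m₂c₂) = 677.53 K.
ΔS₁ = m₁c₁ ln(T_f/T₁) = 243.909 × ln(677.53/981) = -90.273 J/K.
ΔS₂ = m₂c₂ ln(T_f/T₂) = 369.102 × ln(677.53/477) = 129.53 J/K.
ΔS_total = -90.273 + 129.53 = 39.3 J/K.

ΔS_total = 39.3 J/K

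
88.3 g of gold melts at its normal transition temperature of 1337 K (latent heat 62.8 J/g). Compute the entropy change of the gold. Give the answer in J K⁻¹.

ΔS = 4.15 J/K

Heat absorbed by the substance: Q = mL = 88.3 × 62.8 = 5545.24 J.
At constant T, ΔS = Q_rev/T = 5545.24 / 1337 = 4.15 J/K.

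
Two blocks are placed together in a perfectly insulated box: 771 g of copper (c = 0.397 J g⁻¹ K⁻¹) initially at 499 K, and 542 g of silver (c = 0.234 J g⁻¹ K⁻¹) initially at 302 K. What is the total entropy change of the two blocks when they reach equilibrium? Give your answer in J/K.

ΔS_total = 10.5 J/K

Energy balance: T_f = (m₁c₁T₁ + m₂c₂T₂)/(m₁c₁ + m₂c₂) = 441.29 K.
ΔS₁ = m₁c₁ ln(T_f/T₁) = 306.087 × ln(441.29/499) = -37.62 J/K.
ΔS₂ = m₂c₂ ln(T_f/T₂) = 126.828 × ln(441.29/302) = 48.1 J/K.
ΔS_total = -37.62 + 48.1 = 10.5 J/K.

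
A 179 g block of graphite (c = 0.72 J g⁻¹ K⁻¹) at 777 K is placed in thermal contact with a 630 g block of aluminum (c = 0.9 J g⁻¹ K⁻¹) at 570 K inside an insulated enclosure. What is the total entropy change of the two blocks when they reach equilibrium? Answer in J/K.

Energy balance: T_f = (m₁c₁T₁ + m₂c₂T₂)/(m₁c₁ + m₂c₂) = 608.34 K.
ΔS₁ = m₁c₁ ln(T_f/T₁) = 128.88 × ln(608.34/777) = -31.54 J/K.
ΔS₂ = m₂c₂ ln(T_f/T₂) = 567 × ln(608.34/570) = 36.91 J/K.
ΔS_total = -31.54 + 36.91 = 5.37 J/K.

ΔS_total = 5.37 J/K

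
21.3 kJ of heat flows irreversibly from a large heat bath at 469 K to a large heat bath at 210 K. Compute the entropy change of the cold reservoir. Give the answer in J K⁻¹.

The cold reservoir gains heat Q, so ΔS_cold = +Q/T_C = 21300/210 = 101 J/K.

ΔS_cold = 101 J/K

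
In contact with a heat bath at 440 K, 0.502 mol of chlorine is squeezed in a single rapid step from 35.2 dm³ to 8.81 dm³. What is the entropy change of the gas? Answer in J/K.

ΔS_gas = -5.78 J/K

Entropy is a state function, so ΔS_gas depends only on the end states.
For an isothermal ideal gas ΔS_gas = nR ln(V₂/V₁) = 0.502 × 8.314 × ln(8.81/35.2) = -5.78 J/K.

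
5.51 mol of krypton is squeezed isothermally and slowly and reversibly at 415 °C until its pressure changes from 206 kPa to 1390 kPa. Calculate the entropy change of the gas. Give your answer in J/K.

For an isothermal ideal gas ΔS_gas = nR ln(P₁/P₂) = 5.51 × 8.314 × ln(206/1390) = -87.5 J/K.

ΔS_gas = -87.5 J/K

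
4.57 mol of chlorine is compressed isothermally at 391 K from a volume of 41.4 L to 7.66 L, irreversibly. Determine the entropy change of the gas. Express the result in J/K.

ΔS_gas = -64.1 J/K

Entropy is a state function, so ΔS_gas depends only on the end states.
For an isothermal ideal gas ΔS_gas = nR ln(V₂/V₁) = 4.57 × 8.314 × ln(7.66/41.4) = -64.1 J/K.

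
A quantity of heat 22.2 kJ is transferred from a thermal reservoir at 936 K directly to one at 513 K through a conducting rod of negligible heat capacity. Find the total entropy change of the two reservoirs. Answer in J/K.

ΔS_hot = −Q/T_H = −22200/936 = -23.72 J/K and ΔS_cold = +Q/T_C = 22200/513 = 43.27 J/K.
ΔS_total = -23.72 + 43.27 = 19.6 J/K, positive as the second law requires.

ΔS_total = 19.6 J/K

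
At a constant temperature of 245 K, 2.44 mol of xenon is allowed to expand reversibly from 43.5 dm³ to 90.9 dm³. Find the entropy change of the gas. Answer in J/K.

ΔS_gas = 15 J/K

For an isothermal ideal gas ΔS_gas = nR ln(V₂/V₁) = 2.44 × 8.314 × ln(90.9/43.5) = 15 J/K.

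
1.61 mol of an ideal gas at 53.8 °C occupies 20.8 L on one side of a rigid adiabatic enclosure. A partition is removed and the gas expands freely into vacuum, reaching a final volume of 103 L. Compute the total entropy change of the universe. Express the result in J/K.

No heat is exchanged and no work is done, so the ideal-gas temperature stays constant.
Entropy is a state function; using a reversible isothermal path, ΔS_gas = nR ln(V₂/V₁) = 1.61 × 8.314 × ln(103/20.8) = 21.4 J/K.
The insulated surroundings exchange no heat, so ΔS_surr = 0 and ΔS_universe = ΔS_gas.

ΔS_universe = 21.4 J/K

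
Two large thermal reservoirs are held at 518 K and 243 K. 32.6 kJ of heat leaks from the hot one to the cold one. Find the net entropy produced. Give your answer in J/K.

ΔS_total = 71.2 J/K

ΔS_hot = −Q/T_H = −32600/518 = -62.934 J/K and ΔS_cold = +Q/T_C = 32600/243 = 134.16 J/K.
ΔS_total = -62.934 + 134.16 = 71.2 J/K, positive as the second law requires.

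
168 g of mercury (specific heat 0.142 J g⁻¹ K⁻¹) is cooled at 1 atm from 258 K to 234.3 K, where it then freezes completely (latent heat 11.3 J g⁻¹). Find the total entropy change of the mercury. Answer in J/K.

Cooling step: ΔS₁ = m c ln(T_tr/T_i) = 168 × 0.142 × ln(234.3/258) = -2.299 J/K.
Phase change: ΔS₂ = −mL/T_tr = −168 × 11.3 / 234.3 = -8.102 J/K.
ΔS_total = (-2.299) + (-8.102) = -10.4 J/K.

ΔS = -10.4 J/K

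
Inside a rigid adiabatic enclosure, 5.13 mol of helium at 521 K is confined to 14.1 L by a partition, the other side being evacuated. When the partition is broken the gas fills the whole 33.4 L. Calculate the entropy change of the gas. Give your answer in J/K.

ΔS_gas = 36.8 J/K

No heat is exchanged and no work is done, so the ideal-gas temperature stays constant.
Entropy is a state function; using a reversible isothermal path, ΔS_gas = nR ln(V₂/V₁) = 5.13 × 8.314 × ln(33.4/14.1) = 36.8 J/K.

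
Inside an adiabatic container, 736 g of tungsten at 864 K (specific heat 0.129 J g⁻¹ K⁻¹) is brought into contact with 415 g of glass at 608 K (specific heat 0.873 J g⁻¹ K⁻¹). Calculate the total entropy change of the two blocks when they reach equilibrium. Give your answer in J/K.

Energy balance: T_f = (m₁c₁T₁ + m₂c₂T₂)/(m₁c₁ + m₂c₂) = 661.16 K.
ΔS₁ = m₁c₁ ln(T_f/T₁) = 94.944 × ln(661.16/864) = -25.41 J/K.
ΔS₂ = m₂c₂ ln(T_f/T₂) = 362.295 × ln(661.16/608) = 30.37 J/K.
ΔS_total = -25.41 + 30.37 = 4.96 J/K.

ΔS_total = 4.96 J/K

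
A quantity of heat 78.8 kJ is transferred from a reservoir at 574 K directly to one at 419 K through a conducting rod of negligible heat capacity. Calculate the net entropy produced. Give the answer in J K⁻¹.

ΔS_hot = −Q/T_H = −78800/574 = -137.3 J/K and ΔS_cold = +Q/T_C = 78800/419 = 188.1 J/K.
ΔS_total = -137.3 + 188.1 = 50.8 J/K, positive as the second law requires.

ΔS_total = 50.8 J/K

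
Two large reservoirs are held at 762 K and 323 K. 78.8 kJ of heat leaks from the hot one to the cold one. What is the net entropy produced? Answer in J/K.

ΔS_total = 141 J/K

ΔS_hot = −Q/T_H = −78800/762 = -103.4 J/K and ΔS_cold = +Q/T_C = 78800/323 = 244 J/K.
ΔS_total = -103.4 + 244 = 141 J/K, positive as the second law requires.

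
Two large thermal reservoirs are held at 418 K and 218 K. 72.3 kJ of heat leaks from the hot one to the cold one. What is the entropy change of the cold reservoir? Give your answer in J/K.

ΔS_cold = 332 J/K

The cold reservoir gains heat Q, so ΔS_cold = +Q/T_C = 72300/218 = 332 J/K.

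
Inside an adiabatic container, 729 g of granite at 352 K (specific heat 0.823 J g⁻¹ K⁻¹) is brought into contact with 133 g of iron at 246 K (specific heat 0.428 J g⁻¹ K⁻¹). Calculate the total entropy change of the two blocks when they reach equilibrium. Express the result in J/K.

ΔS_total = 3.03 J/K

Energy balance: T_f = (m₁c₁T₁ + m₂c₂T₂)/(m₁c₁ + m₂c₂) = 342.81 K.
ΔS₁ = m₁c₁ ln(T_f/T₁) = 599.967 × ln(342.81/352) = -15.86 J/K.
ΔS₂ = m₂c₂ ln(T_f/T₂) = 56.924 × ln(342.81/246) = 18.89 J/K.
ΔS_total = -15.86 + 18.89 = 3.03 J/K.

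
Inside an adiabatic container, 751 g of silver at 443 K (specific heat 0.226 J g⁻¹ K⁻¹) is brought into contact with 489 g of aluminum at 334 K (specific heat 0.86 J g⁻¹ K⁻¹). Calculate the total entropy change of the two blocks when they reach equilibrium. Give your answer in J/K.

ΔS_total = 5.01 J/K

Energy balance: T_f = (m₁c₁T₁ + m₂c₂T₂)/(m₁c₁ + m₂c₂) = 365.34 K.
ΔS₁ = m₁c₁ ln(T_f/T₁) = 169.726 × ln(365.34/443) = -32.71 J/K.
ΔS₂ = m₂c₂ ln(T_f/T₂) = 420.54 × ln(365.34/334) = 37.72 J/K.
ΔS_total = -32.71 + 37.72 = 5.01 J/K.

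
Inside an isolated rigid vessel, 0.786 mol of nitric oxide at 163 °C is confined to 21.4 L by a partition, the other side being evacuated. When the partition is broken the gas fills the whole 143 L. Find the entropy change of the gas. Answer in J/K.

No heat is exchanged and no work is done, so the ideal-gas temperature stays constant.
Entropy is a state function; using a reversible isothermal path, ΔS_gas = nR ln(V₂/V₁) = 0.786 × 8.314 × ln(143/21.4) = 12.4 J/K.

ΔS_gas = 12.4 J/K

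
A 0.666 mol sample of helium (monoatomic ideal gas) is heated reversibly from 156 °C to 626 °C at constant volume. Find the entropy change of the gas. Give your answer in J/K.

ΔS = 6.14 J/K

In kelvin: T₁ = 429.15 K, T₂ = 899.15 K. At constant volume, ΔS = nC_V ln(T₂/T₁) with C_V = 3R/2 = 12.47 J mol⁻¹ K⁻¹.
ΔS = 0.666 × 12.47 × ln(899.15/429.15) = 6.14 J/K.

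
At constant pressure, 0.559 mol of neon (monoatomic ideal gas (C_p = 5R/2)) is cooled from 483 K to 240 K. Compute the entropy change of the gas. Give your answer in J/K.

At constant pressure, ΔS = nC_p ln(T₂/T₁) with C_p = 5R/2 = 20.79 J mol⁻¹ K⁻¹.
ΔS = 0.559 × 20.79 × ln(240/483) = -8.13 J/K.

ΔS = -8.13 J/K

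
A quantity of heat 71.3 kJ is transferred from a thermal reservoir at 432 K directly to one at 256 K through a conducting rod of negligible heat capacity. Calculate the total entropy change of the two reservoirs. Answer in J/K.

ΔS_hot = −Q/T_H = −71300/432 = -165.05 J/K and ΔS_cold = +Q/T_C = 71300/256 = 278.52 J/K.
ΔS_total = -165.05 + 278.52 = 113 J/K, positive as the second law requires.

ΔS_total = 113 J/K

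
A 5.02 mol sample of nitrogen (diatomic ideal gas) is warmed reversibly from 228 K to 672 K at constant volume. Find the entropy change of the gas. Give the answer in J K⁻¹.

At constant volume, ΔS = nC_V ln(T₂/T₁) with C_V = 5R/2 = 20.79 J mol⁻¹ K⁻¹.
ΔS = 5.02 × 20.79 × ln(672/228) = 113 J/K.

ΔS = 113 J/K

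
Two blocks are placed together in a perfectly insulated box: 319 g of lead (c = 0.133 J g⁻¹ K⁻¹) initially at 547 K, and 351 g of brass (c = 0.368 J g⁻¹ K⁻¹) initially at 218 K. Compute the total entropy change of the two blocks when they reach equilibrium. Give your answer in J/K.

ΔS_total = 15.4 J/K

Energy balance: T_f = (m₁c₁T₁ + m₂c₂T₂)/(m₁c₁ + m₂c₂) = 299.35 K.
ΔS₁ = m₁c₁ ln(T_f/T₁) = 42.427 × ln(299.35/547) = -25.58 J/K.
ΔS₂ = m₂c₂ ln(T_f/T₂) = 129.168 × ln(299.35/218) = 40.96 J/K.
ΔS_total = -25.58 + 40.96 = 15.4 J/K.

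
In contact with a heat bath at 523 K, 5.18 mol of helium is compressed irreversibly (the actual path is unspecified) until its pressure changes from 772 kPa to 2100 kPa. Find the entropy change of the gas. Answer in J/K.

Entropy is a state function, so ΔS_gas depends only on the end states.
For an isothermal ideal gas ΔS_gas = nR ln(P₁/P₂) = 5.18 × 8.314 × ln(772/2100) = -43.1 J/K.

ΔS_gas = -43.1 J/K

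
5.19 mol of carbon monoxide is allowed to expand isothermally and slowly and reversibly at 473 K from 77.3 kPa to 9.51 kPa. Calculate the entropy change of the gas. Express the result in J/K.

For an isothermal ideal gas ΔS_gas = nR ln(P₁/P₂) = 5.19 × 8.314 × ln(77.3/9.51) = 90.4 J/K.

ΔS_gas = 90.4 J/K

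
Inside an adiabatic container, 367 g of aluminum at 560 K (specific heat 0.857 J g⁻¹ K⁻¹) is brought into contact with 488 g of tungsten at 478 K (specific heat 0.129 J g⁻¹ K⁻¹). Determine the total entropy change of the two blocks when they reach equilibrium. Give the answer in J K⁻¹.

Energy balance: T_f = (m₁c₁T₁ + m₂c₂T₂)/(m₁c₁ + m₂c₂) = 546.32 K.
ΔS₁ = m₁c₁ ln(T_f/T₁) = 314.519 × ln(546.32/560) = -7.776 J/K.
ΔS₂ = m₂c₂ ln(T_f/T₂) = 62.952 × ln(546.32/478) = 8.411 J/K.
ΔS_total = -7.776 + 8.411 = 0.635 J/K.

ΔS_total = 0.635 J/K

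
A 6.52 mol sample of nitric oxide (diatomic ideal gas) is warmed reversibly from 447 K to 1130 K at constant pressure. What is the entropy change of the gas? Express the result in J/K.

At constant pressure, ΔS = nC_p ln(T₂/T₁) with C_p = 7R/2 = 29.1 J mol⁻¹ K⁻¹.
ΔS = 6.52 × 29.1 × ln(1130/447) = 176 J/K.

ΔS = 176 J/K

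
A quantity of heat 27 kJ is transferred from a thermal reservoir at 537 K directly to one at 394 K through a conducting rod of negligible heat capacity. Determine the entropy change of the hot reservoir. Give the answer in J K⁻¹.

ΔS_hot = -50.3 J/K

The hot reservoir loses heat Q, so ΔS_hot = −Q/T_H = −27000/537 = -50.3 J/K.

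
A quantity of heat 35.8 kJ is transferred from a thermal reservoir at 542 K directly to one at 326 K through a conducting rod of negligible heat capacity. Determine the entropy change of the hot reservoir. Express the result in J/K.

ΔS_hot = -66.1 J/K

The hot reservoir loses heat Q, so ΔS_hot = −Q/T_H = −35800/542 = -66.1 J/K.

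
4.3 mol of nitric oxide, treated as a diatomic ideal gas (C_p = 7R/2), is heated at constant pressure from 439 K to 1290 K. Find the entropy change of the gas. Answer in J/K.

At constant pressure, ΔS = nC_p ln(T₂/T₁) with C_p = 7R/2 = 29.1 J mol⁻¹ K⁻¹.
ΔS = 4.3 × 29.1 × ln(1290/439) = 135 J/K.

ΔS = 135 J/K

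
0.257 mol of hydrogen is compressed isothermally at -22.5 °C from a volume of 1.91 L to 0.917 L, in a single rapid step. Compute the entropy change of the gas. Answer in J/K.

Entropy is a state function, so ΔS_gas depends only on the end states.
For an isothermal ideal gas ΔS_gas = nR ln(V₂/V₁) = 0.257 × 8.314 × ln(0.917/1.91) = -1.57 J/K.

ΔS_gas = -1.57 J/K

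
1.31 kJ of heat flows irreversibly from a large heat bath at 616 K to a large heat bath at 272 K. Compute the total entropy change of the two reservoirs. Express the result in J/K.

ΔS_total = 2.69 J/K

ΔS_hot = −Q/T_H = −1310/616 = -2.127 J/K and ΔS_cold = +Q/T_C = 1310/272 = 4.816 J/K.
ΔS_total = -2.127 + 4.816 = 2.69 J/K, positive as the second law requires.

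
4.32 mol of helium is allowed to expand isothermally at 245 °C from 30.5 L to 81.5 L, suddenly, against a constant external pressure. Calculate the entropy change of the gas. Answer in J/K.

ΔS_gas = 35.3 J/K

Entropy is a state function, so ΔS_gas depends only on the end states.
For an isothermal ideal gas ΔS_gas = nR ln(V₂/V₁) = 4.32 × 8.314 × ln(81.5/30.5) = 35.3 J/K.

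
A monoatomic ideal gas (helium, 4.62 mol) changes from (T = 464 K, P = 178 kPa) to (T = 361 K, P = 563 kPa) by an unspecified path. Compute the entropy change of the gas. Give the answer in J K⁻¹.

ΔS = -68.3 J/K

ΔS = nC_p ln(T₂/T₁) − nR ln(P₂/P₁), with C_p = 5R/2 = 20.79 J mol⁻¹ K⁻¹ for a monoatomic ideal gas.
ΔS = 4.62 × [20.79 × ln(361/464) − 8.314 × ln(563/178)] = -68.3 J/K.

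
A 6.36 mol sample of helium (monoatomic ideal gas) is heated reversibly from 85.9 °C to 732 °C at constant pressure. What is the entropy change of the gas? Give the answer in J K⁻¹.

ΔS = 136 J/K

In kelvin: T₁ = 359.05 K, T₂ = 1005.15 K. At constant pressure, ΔS = nC_p ln(T₂/T₁) with C_p = 5R/2 = 20.79 J mol⁻¹ K⁻¹.
ΔS = 6.36 × 20.79 × ln(1005.15/359.05) = 136 J/K.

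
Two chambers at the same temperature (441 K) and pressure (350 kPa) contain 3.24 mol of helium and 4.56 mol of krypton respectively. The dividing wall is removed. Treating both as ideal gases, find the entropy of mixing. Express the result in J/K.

ΔS_mix = 44 J/K

Mole fractions: x_A = 3.24/7.8 = 0.415, x_B = 0.585.
ΔS_mix = −R(n_A ln x_A + n_B ln x_B) = −8.314 × (3.24 ln 0.415 + 4.56 ln 0.585) = 44 J/K.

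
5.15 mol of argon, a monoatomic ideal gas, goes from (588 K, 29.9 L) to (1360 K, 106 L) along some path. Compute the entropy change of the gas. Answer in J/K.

Entropy is a state function: ΔS = nC_V ln(T₂/T₁) + nR ln(V₂/V₁), with C_V = 3R/2 = 12.47 J mol⁻¹ K⁻¹ for a monoatomic ideal gas.
ΔS = 5.15 × [12.47 × ln(1360/588) + 8.314 × ln(106/29.9)] = 108 J/K.

ΔS = 108 J/K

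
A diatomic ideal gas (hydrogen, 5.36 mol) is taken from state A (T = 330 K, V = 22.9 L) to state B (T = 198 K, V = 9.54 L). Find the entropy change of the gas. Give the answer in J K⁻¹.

ΔS = -95.9 J/K

Entropy is a state function: ΔS = nC_V ln(T₂/T₁) + nR ln(V₂/V₁), with C_V = 5R/2 = 20.79 J mol⁻¹ K⁻¹ for a diatomic ideal gas.
ΔS = 5.36 × [20.79 × ln(198/330) + 8.314 × ln(9.54/22.9)] = -95.9 J/K.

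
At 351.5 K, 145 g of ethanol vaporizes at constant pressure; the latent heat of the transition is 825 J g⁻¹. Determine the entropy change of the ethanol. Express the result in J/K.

Heat absorbed by the substance: Q = mL = 145 × 825 = 119625 J.
At constant T, ΔS = Q_rev/T = 119625 / 351.5 = 340 J/K.

ΔS = 340 J/K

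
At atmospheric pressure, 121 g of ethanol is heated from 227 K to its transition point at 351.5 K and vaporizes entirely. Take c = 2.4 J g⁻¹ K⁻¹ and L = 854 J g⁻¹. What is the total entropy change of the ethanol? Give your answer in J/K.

Warming step: ΔS₁ = m c ln(T_tr/T_i) = 121 × 2.4 × ln(351.5/227) = 127 J/K.
Phase change: ΔS₂ = +mL/T_tr = 121 × 854 / 351.5 = 294 J/K.
ΔS_total = (127) + (294) = 421 J/K.

ΔS = 421 J/K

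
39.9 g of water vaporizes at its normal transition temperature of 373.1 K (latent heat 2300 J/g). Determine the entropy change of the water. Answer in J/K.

Heat absorbed by the substance: Q = mL = 39.9 × 2300 = 91770 J.
At constant T, ΔS = Q_rev/T = 91770 / 373.1 = 246 J/K.

ΔS = 246 J/K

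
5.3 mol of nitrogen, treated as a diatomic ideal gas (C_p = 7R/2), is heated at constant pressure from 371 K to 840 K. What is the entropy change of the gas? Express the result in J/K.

At constant pressure, ΔS = nC_p ln(T₂/T₁) with C_p = 7R/2 = 29.1 J mol⁻¹ K⁻¹.
ΔS = 5.3 × 29.1 × ln(840/371) = 126 J/K.

ΔS = 126 J/K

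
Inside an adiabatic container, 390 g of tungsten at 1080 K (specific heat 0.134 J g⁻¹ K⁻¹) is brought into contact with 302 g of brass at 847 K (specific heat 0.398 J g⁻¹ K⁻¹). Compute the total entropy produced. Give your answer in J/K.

Energy balance: T_f = (m₁c₁T₁ + m₂c₂T₂)/(m₁c₁ + m₂c₂) = 917.61 K.
ΔS₁ = m₁c₁ ln(T_f/T₁) = 52.26 × ln(917.61/1080) = -8.516 J/K.
ΔS₂ = m₂c₂ ln(T_f/T₂) = 120.196 × ln(917.61/847) = 9.624 J/K.
ΔS_total = -8.516 + 9.624 = 1.11 J/K.

ΔS_total = 1.11 J/K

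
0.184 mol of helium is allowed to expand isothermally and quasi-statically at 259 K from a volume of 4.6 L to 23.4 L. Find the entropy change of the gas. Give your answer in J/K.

ΔS_gas = 2.49 J/K

For an isothermal ideal gas ΔS_gas = nR ln(V₂/V₁) = 0.184 × 8.314 × ln(23.4/4.6) = 2.49 J/K.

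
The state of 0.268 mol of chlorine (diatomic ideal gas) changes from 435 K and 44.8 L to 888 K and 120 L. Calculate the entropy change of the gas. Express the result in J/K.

ΔS = 6.17 J/K

Entropy is a state function: ΔS = nC_V ln(T₂/T₁) + nR ln(V₂/V₁), with C_V = 5R/2 = 20.79 J mol⁻¹ K⁻¹ for a diatomic ideal gas.
ΔS = 0.268 × [20.79 × ln(888/435) + 8.314 × ln(120/44.8)] = 6.17 J/K.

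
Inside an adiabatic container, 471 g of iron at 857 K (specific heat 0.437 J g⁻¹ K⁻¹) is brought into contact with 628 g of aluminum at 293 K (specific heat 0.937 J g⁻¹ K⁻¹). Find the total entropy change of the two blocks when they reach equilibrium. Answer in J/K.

ΔS_total = 101 J/K

Energy balance: T_f = (m₁c₁T₁ + m₂c₂T₂)/(m₁c₁ + m₂c₂) = 439.16 K.
ΔS₁ = m₁c₁ ln(T_f/T₁) = 205.827 × ln(439.16/857) = -137.61 J/K.
ΔS₂ = m₂c₂ ln(T_f/T₂) = 588.436 × ln(439.16/293) = 238.13 J/K.
ΔS_total = -137.61 + 238.13 = 101 J/K.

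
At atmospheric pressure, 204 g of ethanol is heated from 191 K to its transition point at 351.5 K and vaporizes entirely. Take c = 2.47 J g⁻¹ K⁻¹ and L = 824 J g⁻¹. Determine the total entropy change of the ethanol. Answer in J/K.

Warming step: ΔS₁ = m c ln(T_tr/T_i) = 204 × 2.47 × ln(351.5/191) = 307.3 J/K.
Phase change: ΔS₂ = +mL/T_tr = 204 × 824 / 351.5 = 478.2 J/K.
ΔS_total = (307.3) + (478.2) = 786 J/K.

ΔS = 786 J/K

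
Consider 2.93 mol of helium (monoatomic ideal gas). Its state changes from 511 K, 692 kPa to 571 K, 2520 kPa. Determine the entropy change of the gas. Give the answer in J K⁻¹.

ΔS = nC_p ln(T₂/T₁) − nR ln(P₂/P₁), with C_p = 5R/2 = 20.79 J mol⁻¹ K⁻¹ for a monoatomic ideal gas.
ΔS = 2.93 × [20.79 × ln(571/511) − 8.314 × ln(2520/692)] = -24.7 J/K.

ΔS = -24.7 J/K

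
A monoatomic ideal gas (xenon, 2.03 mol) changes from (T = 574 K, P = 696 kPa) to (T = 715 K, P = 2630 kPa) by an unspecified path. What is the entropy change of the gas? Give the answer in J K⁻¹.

ΔS = -13.2 J/K

ΔS = nC_p ln(T₂/T₁) − nR ln(P₂/P₁), with C_p = 5R/2 = 20.79 J mol⁻¹ K⁻¹ for a monoatomic ideal gas.
ΔS = 2.03 × [20.79 × ln(715/574) − 8.314 × ln(2630/696)] = -13.2 J/K.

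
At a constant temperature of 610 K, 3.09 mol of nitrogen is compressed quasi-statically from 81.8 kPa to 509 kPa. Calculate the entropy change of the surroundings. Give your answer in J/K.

ΔS_surr = 47 J/K

For an isothermal ideal gas ΔS_gas = nR ln(P₁/P₂) = 3.09 × 8.314 × ln(81.8/509) = -47 J/K.
The process is reversible, so ΔS_surr = −ΔS_gas = 47 J/K and ΔS_universe = 0.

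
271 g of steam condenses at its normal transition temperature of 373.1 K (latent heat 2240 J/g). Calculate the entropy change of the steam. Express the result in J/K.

ΔS = -1630 J/K

Heat released by the substance: Q = −mL = −271 × 2240 = −607040 J.
At constant T, ΔS = Q_rev/T = −607040 / 373.1 = -1630 J/K.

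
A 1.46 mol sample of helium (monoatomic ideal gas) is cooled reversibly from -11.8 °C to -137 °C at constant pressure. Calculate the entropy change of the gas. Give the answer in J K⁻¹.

ΔS = -19.8 J/K

In kelvin: T₁ = 261.35 K, T₂ = 136.15 K. At constant pressure, ΔS = nC_p ln(T₂/T₁) with C_p = 5R/2 = 20.79 J mol⁻¹ K⁻¹.
ΔS = 1.46 × 20.79 × ln(136.15/261.35) = -19.8 J/K.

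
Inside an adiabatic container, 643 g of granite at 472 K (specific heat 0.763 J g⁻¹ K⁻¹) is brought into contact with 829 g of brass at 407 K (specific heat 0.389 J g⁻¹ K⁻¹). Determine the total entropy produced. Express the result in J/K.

ΔS_total = 2.11 J/K

Energy balance: T_f = (m₁c₁T₁ + m₂c₂T₂)/(m₁c₁ + m₂c₂) = 446.22 K.
ΔS₁ = m₁c₁ ln(T_f/T₁) = 490.609 × ln(446.22/472) = -27.56 J/K.
ΔS₂ = m₂c₂ ln(T_f/T₂) = 322.481 × ln(446.22/407) = 29.67 J/K.
ΔS_total = -27.56 + 29.67 = 2.11 J/K.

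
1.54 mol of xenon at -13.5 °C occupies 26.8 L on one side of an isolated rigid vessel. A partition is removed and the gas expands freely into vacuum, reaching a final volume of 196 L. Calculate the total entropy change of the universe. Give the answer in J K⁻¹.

For an ideal gas in free expansion Q = 0 and W = 0, so T is unchanged.
Entropy is a state function; using a reversible isothermal path, ΔS_gas = nR ln(V₂/V₁) = 1.54 × 8.314 × ln(196/26.8) = 25.5 J/K.
The insulated surroundings exchange no heat, so ΔS_surr = 0 and ΔS_universe = ΔS_gas.

ΔS_universe = 25.5 J/K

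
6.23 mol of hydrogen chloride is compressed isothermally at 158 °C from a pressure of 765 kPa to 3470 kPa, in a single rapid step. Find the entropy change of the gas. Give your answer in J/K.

ΔS_gas = -78.3 J/K

Entropy is a state function, so ΔS_gas depends only on the end states.
For an isothermal ideal gas ΔS_gas = nR ln(P₁/P₂) = 6.23 × 8.314 × ln(765/3470) = -78.3 J/K.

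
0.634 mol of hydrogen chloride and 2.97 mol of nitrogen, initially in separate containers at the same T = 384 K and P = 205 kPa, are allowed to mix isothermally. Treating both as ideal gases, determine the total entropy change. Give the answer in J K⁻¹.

Mole fractions: x_A = 0.634/3.6 = 0.176, x_B = 0.824.
ΔS_mix = −R(n_A ln x_A + n_B ln x_B) = −8.314 × (0.634 ln 0.176 + 2.97 ln 0.824) = 13.9 J/K.

ΔS_mix = 13.9 J/K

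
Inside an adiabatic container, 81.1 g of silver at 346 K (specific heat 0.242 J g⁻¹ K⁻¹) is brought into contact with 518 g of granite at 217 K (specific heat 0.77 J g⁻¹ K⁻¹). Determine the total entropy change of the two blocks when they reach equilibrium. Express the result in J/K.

ΔS_total = 2.35 J/K

Energy balance: T_f = (m₁c₁T₁ + m₂c₂T₂)/(m₁c₁ + m₂c₂) = 223.05 K.
ΔS₁ = m₁c₁ ln(T_f/T₁) = 19.6262 × ln(223.05/346) = -8.617 J/K.
ΔS₂ = m₂c₂ ln(T_f/T₂) = 398.86 × ln(223.05/217) = 10.97 J/K.
ΔS_total = -8.617 + 10.97 = 2.35 J/K.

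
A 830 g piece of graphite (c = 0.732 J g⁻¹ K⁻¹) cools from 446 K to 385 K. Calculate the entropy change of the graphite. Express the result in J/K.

ΔS = -89.4 J/K

ΔS = ∫dQ_rev/T = m c ln(T₂/T₁) = 830 × 0.732 × ln(385/446) = -89.4 J/K.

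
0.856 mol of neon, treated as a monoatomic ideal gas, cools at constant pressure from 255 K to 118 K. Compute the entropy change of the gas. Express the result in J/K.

ΔS = -13.7 J/K

At constant pressure, ΔS = nC_p ln(T₂/T₁) with C_p = 5R/2 = 20.79 J mol⁻¹ K⁻¹.
ΔS = 0.856 × 20.79 × ln(118/255) = -13.7 J/K.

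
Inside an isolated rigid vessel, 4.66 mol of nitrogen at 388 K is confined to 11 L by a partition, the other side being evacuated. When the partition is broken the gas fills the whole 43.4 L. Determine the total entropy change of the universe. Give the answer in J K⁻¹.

ΔS_universe = 53.2 J/K

No heat is exchanged and no work is done, so the ideal-gas temperature stays constant.
Entropy is a state function; using a reversible isothermal path, ΔS_gas = nR ln(V₂/V₁) = 4.66 × 8.314 × ln(43.4/11) = 53.2 J/K.
The insulated surroundings exchange no heat, so ΔS_surr = 0 and ΔS_universe = ΔS_gas.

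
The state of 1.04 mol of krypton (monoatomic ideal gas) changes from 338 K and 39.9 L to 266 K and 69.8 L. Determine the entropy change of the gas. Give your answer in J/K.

ΔS = 1.73 J/K

Entropy is a state function: ΔS = nC_V ln(T₂/T₁) + nR ln(V₂/V₁), with C_V = 3R/2 = 12.47 J mol⁻¹ K⁻¹ for a monoatomic ideal gas.
ΔS = 1.04 × [12.47 × ln(266/338) + 8.314 × ln(69.8/39.9)] = 1.73 J/K.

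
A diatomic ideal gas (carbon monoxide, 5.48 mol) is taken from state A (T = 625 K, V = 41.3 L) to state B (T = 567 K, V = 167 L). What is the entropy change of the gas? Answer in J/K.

ΔS = 52.6 J/K

Entropy is a state function: ΔS = nC_V ln(T₂/T₁) + nR ln(V₂/V₁), with C_V = 5R/2 = 20.79 J mol⁻¹ K⁻¹ for a diatomic ideal gas.
ΔS = 5.48 × [20.79 × ln(567/625) + 8.314 × ln(167/41.3)] = 52.6 J/K.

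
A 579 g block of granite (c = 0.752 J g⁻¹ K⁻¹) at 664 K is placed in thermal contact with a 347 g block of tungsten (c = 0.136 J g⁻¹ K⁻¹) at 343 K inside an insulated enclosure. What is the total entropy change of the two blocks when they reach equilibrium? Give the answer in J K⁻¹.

ΔS_total = 7.8 J/K

Energy balance: T_f = (m₁c₁T₁ + m₂c₂T₂)/(m₁c₁ + m₂c₂) = 632.61 K.
ΔS₁ = m₁c₁ ln(T_f/T₁) = 435.408 × ln(632.61/664) = -21.09 J/K.
ΔS₂ = m₂c₂ ln(T_f/T₂) = 47.192 × ln(632.61/343) = 28.89 J/K.
ΔS_total = -21.09 + 28.89 = 7.8 J/K.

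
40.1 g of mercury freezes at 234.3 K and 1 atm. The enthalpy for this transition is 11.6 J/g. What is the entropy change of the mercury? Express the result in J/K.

ΔS = -1.99 J/K

Heat released by the substance: Q = −mL = −40.1 × 11.6 = −465.16 J.
At constant T, ΔS = Q_rev/T = −465.16 / 234.3 = -1.99 J/K.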